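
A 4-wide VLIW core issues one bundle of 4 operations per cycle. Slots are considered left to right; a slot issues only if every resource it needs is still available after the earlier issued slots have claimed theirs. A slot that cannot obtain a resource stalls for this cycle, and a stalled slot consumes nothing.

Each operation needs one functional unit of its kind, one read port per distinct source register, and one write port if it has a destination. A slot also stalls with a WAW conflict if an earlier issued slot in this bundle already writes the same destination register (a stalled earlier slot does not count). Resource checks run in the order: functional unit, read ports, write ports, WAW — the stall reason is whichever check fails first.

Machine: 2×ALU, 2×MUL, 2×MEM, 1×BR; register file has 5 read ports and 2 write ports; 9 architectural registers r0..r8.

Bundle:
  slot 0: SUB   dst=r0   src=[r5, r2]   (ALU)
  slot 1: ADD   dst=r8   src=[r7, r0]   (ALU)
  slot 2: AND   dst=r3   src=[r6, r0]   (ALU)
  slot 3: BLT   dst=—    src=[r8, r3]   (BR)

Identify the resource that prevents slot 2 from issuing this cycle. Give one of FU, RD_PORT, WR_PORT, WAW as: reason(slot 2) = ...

(0) want 1×ALU +2rd +1wr — yes → AL1|MU2|ME2|BR1|rd3|wr1
(1) want 1×ALU +2rd +1wr — yes → AL0|MU2|ME2|BR1|rd1|wr0
(2) want 1×ALU +2rd +1wr — FU → AL0|MU2|ME2|BR1|rd1|wr0
(3) want 1×BR +2rd +0wr — RD_PORT → AL0|MU2|ME2|BR1|rd1|wr0

reason(slot 2) = FU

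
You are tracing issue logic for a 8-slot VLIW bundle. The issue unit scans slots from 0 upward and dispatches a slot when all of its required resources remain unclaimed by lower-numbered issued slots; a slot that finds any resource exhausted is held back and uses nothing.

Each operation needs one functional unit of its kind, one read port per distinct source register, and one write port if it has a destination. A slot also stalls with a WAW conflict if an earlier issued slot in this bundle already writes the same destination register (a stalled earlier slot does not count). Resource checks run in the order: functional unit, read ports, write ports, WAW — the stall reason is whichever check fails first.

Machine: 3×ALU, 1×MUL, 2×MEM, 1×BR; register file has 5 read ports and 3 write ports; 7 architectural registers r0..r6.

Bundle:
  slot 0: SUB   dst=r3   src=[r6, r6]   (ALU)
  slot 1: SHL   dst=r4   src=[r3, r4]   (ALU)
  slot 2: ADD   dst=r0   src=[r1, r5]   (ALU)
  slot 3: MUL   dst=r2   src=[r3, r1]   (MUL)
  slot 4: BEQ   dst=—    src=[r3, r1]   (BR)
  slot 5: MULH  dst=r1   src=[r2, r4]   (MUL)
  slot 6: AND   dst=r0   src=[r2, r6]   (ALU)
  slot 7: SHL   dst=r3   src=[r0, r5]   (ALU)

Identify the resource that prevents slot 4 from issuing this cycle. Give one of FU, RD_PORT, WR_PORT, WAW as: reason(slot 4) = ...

slot 0 (ALU): ISSUE — free A2,Mu1,Ld2,B1 rp4 wp2
slot 1 (ALU): ISSUE — free A1,Mu1,Ld2,B1 rp2 wp1
slot 2 (ALU): ISSUE — free A0,Mu1,Ld2,B1 rp0 wp0
slot 3 (MUL): stall RD_PORT — free A0,Mu1,Ld2,B1 rp0 wp0
slot 4 (BR): stall RD_PORT — free A0,Mu1,Ld2,B1 rp0 wp0
slot 5 (MUL): stall RD_PORT — free A0,Mu1,Ld2,B1 rp0 wp0
slot 6 (ALU): stall FU — free A0,Mu1,Ld2,B1 rp0 wp0
slot 7 (ALU): stall FU — free A0,Mu1,Ld2,B1 rp0 wp0

reason(slot 4) = RD_PORT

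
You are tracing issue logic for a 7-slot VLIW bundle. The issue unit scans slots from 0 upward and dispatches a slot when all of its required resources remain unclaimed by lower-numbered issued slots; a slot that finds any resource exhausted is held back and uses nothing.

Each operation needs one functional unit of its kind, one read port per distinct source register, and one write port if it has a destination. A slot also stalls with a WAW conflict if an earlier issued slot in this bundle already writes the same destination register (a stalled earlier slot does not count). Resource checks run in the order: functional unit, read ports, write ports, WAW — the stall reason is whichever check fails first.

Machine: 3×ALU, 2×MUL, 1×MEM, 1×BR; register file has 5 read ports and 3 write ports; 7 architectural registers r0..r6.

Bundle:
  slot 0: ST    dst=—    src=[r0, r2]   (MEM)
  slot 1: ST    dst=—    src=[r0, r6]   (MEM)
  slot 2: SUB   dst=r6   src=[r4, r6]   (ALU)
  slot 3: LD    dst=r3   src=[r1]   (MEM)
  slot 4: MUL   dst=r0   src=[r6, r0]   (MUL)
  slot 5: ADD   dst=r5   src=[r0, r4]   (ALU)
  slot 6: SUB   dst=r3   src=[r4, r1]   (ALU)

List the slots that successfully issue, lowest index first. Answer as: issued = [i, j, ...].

slot 0 (MEM): ISSUE — free A3,Mu2,Ld0,B1 rp3 wp3
slot 1 (MEM): stall FU — free A3,Mu2,Ld0,B1 rp3 wp3
slot 2 (ALU): ISSUE — free A2,Mu2,Ld0,B1 rp1 wp2
slot 3 (MEM): stall FU — free A2,Mu2,Ld0,B1 rp1 wp2
slot 4 (MUL): stall RD_PORT — free A2,Mu2,Ld0,B1 rp1 wp2
slot 5 (ALU): stall RD_PORT — free A2,Mu2,Ld0,B1 rp1 wp2
slot 6 (ALU): stall RD_PORT — free A2,Mu2,Ld0,B1 rp1 wp2

issued = [0, 2]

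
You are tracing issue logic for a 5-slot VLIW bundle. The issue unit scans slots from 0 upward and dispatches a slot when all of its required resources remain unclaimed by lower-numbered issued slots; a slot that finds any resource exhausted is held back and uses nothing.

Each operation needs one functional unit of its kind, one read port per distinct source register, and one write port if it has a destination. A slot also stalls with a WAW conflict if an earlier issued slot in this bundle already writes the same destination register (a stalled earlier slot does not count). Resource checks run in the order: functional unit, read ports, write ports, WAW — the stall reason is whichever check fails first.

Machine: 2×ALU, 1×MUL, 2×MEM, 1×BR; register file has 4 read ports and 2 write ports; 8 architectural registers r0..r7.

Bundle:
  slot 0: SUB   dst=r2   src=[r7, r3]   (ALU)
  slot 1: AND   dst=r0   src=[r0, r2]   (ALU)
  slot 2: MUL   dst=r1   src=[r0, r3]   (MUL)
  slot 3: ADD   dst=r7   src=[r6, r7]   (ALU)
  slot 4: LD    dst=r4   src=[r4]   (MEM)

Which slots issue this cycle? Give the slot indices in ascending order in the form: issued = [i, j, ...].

issued = [0, 1]

  0. ALU→r2 ⇒ go  {1A/1Mu/2Ld/1B | 2r 1w}
  1. ALU→r0 ⇒ go  {0A/1Mu/2Ld/1B | 0r 0w}
  2. MUL→r1 ⇒ no(RD_PORT)  {0A/1Mu/2Ld/1B | 0r 0w}
  3. ALU→r7 ⇒ no(FU)  {0A/1Mu/2Ld/1B | 0r 0w}
  4. MEM→r4 ⇒ no(RD_PORT)  {0A/1Mu/2Ld/1B | 0r 0w}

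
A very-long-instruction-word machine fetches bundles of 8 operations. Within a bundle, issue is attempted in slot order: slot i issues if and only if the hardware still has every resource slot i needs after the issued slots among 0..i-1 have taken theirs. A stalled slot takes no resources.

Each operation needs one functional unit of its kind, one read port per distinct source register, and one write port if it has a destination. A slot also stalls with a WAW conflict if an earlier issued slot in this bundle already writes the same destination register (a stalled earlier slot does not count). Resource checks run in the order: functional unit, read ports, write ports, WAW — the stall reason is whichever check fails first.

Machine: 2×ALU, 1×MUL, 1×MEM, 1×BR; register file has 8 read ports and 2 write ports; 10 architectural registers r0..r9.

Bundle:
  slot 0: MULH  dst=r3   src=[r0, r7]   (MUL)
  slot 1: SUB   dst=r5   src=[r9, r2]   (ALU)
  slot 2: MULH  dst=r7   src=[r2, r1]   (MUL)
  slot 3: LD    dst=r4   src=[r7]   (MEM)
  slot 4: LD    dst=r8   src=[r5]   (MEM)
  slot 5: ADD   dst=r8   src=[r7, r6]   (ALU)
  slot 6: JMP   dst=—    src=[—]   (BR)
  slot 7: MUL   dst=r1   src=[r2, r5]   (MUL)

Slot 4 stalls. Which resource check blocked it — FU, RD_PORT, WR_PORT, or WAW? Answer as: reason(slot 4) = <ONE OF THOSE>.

(0) want 1×MUL +2rd +1wr — yes → AL2|MU0|ME1|BR1|rd6|wr1
(1) want 1×ALU +2rd +1wr — yes → AL1|MU0|ME1|BR1|rd4|wr0
(2) want 1×MUL +2rd +1wr — FU → AL1|MU0|ME1|BR1|rd4|wr0
(3) want 1×MEM +1rd +1wr — WR_PORT → AL1|MU0|ME1|BR1|rd4|wr0
(4) want 1×MEM +1rd +1wr — WR_PORT → AL1|MU0|ME1|BR1|rd4|wr0
(5) want 1×ALU +2rd +1wr — WR_PORT → AL1|MU0|ME1|BR1|rd4|wr0
(6) want 1×BR +0rd +0wr — yes → AL1|MU0|ME1|BR0|rd4|wr0
(7) want 1×MUL +2rd +1wr — FU → AL1|MU0|ME1|BR0|rd4|wr0

reason(slot 4) = WR_PORT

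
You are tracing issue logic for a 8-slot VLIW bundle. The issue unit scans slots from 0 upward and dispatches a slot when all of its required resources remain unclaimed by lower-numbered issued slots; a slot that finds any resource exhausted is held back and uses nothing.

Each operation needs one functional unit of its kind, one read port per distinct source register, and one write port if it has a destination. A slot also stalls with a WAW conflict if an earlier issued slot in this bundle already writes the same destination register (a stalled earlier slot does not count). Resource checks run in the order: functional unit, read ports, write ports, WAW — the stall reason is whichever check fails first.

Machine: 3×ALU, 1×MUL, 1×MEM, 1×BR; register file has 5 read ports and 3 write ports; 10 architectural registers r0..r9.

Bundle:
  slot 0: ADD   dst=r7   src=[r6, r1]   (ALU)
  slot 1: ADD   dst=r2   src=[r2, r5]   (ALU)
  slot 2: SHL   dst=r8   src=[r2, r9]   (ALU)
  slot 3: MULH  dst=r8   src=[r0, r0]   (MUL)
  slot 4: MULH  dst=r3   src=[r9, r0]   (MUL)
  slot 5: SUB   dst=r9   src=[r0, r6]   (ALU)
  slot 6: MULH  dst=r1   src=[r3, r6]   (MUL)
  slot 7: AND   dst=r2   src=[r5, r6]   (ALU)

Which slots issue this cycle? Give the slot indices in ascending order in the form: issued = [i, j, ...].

issued = [0, 1, 3]

[0] ALU needs rd=2 wr=1: ok; after: ALU=2 MUL=1 MEM=1 BR=1, R=3, W=2
[1] ALU needs rd=2 wr=1: ok; after: ALU=1 MUL=1 MEM=1 BR=1, R=1, W=1
[2] ALU needs rd=2 wr=1: RD_PORT; after: ALU=1 MUL=1 MEM=1 BR=1, R=1, W=1
[3] MUL needs rd=1 wr=1: ok; after: ALU=1 MUL=0 MEM=1 BR=1, R=0, W=0
[4] MUL needs rd=2 wr=1: FU; after: ALU=1 MUL=0 MEM=1 BR=1, R=0, W=0
[5] ALU needs rd=2 wr=1: RD_PORT; after: ALU=1 MUL=0 MEM=1 BR=1, R=0, W=0
[6] MUL needs rd=2 wr=1: FU; after: ALU=1 MUL=0 MEM=1 BR=1, R=0, W=0
[7] ALU needs rd=2 wr=1: RD_PORT; after: ALU=1 MUL=0 MEM=1 BR=1, R=0, W=0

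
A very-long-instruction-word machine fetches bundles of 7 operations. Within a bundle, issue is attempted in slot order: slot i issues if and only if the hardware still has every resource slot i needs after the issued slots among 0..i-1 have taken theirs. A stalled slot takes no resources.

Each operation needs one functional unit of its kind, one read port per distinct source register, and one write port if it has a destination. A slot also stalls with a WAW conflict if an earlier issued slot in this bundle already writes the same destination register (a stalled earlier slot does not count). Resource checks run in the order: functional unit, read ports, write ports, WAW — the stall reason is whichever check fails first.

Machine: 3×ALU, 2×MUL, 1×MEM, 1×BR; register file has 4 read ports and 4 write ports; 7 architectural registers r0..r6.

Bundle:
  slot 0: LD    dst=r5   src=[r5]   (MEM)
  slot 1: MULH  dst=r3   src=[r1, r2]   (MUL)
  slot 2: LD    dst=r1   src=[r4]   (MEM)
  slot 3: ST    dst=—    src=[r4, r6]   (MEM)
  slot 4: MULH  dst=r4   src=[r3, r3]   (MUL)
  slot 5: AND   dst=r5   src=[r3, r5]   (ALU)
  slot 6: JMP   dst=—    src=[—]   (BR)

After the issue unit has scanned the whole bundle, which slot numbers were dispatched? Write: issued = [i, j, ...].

slot 0 (MEM): ISSUE — free A3,Mu2,Ld0,B1 rp3 wp3
slot 1 (MUL): ISSUE — free A3,Mu1,Ld0,B1 rp1 wp2
slot 2 (MEM): stall FU — free A3,Mu1,Ld0,B1 rp1 wp2
slot 3 (MEM): stall FU — free A3,Mu1,Ld0,B1 rp1 wp2
slot 4 (MUL): ISSUE — free A3,Mu0,Ld0,B1 rp0 wp1
slot 5 (ALU): stall RD_PORT — free A3,Mu0,Ld0,B1 rp0 wp1
slot 6 (BR): ISSUE — free A3,Mu0,Ld0,B0 rp0 wp1

issued = [0, 1, 4, 6]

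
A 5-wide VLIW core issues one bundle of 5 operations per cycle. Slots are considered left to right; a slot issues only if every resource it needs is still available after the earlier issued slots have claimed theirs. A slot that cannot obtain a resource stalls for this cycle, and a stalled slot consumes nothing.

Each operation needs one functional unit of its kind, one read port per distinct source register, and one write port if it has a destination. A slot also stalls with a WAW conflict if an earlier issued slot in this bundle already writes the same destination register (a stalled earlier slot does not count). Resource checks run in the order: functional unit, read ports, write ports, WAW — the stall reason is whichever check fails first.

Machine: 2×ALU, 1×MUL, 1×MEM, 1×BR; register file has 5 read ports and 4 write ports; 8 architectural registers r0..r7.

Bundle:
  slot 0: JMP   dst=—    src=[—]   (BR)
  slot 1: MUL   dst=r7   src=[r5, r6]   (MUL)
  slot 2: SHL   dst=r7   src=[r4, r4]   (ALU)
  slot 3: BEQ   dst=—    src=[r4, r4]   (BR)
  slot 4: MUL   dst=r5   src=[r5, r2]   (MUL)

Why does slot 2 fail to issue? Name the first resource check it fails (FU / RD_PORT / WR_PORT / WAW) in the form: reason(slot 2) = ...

  0. BR ⇒ go  {2A/1Mu/1Ld/0B | 5r 4w}
  1. MUL→r7 ⇒ go  {2A/0Mu/1Ld/0B | 3r 3w}
  2. ALU→r7 ⇒ no(WAW)  {2A/0Mu/1Ld/0B | 3r 3w}
  3. BR ⇒ no(FU)  {2A/0Mu/1Ld/0B | 3r 3w}
  4. MUL→r5 ⇒ no(FU)  {2A/0Mu/1Ld/0B | 3r 3w}

reason(slot 2) = WAW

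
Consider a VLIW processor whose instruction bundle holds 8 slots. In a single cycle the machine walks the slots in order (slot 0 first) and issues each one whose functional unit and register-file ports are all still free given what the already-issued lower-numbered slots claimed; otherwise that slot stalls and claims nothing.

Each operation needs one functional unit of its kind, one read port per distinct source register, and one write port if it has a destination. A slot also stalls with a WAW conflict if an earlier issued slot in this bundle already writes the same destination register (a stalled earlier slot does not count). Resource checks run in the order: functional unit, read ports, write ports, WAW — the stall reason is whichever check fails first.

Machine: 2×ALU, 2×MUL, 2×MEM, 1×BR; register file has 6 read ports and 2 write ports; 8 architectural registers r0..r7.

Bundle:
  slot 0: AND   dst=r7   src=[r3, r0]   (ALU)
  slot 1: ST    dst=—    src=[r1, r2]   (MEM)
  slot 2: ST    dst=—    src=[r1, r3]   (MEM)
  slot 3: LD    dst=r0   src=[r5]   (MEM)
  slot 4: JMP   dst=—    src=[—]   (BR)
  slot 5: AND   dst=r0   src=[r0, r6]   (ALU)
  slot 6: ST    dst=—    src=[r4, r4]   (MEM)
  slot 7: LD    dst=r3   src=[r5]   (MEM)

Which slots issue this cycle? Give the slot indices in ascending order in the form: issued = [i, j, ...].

issued = [0, 1, 2, 4]

slot 0 (ALU): ISSUE — free A1,Mu2,Ld2,B1 rp4 wp1
slot 1 (MEM): ISSUE — free A1,Mu2,Ld1,B1 rp2 wp1
slot 2 (MEM): ISSUE — free A1,Mu2,Ld0,B1 rp0 wp1
slot 3 (MEM): stall FU — free A1,Mu2,Ld0,B1 rp0 wp1
slot 4 (BR): ISSUE — free A1,Mu2,Ld0,B0 rp0 wp1
slot 5 (ALU): stall RD_PORT — free A1,Mu2,Ld0,B0 rp0 wp1
slot 6 (MEM): stall FU — free A1,Mu2,Ld0,B0 rp0 wp1
slot 7 (MEM): stall FU — free A1,Mu2,Ld0,B0 rp0 wp1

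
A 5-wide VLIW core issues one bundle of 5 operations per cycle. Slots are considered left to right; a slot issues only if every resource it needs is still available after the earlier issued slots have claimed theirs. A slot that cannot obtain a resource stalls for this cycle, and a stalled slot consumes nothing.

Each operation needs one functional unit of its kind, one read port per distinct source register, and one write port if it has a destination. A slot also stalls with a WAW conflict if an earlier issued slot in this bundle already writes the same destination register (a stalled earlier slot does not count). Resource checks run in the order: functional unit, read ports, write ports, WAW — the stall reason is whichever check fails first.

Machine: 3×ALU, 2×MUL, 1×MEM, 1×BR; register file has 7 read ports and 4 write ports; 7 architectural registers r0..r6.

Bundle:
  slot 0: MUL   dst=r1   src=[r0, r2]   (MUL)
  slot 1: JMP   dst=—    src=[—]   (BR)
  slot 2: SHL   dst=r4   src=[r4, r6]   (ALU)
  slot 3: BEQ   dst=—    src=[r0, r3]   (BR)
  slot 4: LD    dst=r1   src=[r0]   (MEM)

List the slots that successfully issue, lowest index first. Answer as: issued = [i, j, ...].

issued = [0, 1, 2]

#0 MUL src=r0,r2 dispatched  <A:3 Mu:1 Ld:1 B:1 rd:5 wr:3>
#1 BR src=- dispatched  <A:3 Mu:1 Ld:1 B:0 rd:5 wr:3>
#2 ALU src=r4,r6 dispatched  <A:2 Mu:1 Ld:1 B:0 rd:3 wr:2>
#3 BR src=r0,r3 held:FU  <A:2 Mu:1 Ld:1 B:0 rd:3 wr:2>
#4 MEM src=r0 held:WAW  <A:2 Mu:1 Ld:1 B:0 rd:3 wr:2>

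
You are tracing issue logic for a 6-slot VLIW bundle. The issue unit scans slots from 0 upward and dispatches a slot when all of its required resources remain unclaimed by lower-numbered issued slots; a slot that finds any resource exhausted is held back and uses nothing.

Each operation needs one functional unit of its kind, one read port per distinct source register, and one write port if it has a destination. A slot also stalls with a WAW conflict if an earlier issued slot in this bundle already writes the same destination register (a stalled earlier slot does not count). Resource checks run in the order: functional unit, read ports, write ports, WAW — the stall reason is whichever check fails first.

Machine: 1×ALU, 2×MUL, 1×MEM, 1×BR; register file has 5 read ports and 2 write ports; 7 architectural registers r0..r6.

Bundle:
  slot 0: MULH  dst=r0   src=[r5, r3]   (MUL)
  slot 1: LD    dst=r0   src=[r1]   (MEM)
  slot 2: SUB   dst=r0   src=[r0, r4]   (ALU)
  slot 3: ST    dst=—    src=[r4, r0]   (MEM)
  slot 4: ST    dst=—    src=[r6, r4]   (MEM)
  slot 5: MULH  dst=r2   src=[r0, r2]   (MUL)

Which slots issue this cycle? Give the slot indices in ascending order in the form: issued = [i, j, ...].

slot 0 (MUL): ISSUE — free A1,Mu1,Ld1,B1 rp3 wp1
slot 1 (MEM): stall WAW — free A1,Mu1,Ld1,B1 rp3 wp1
slot 2 (ALU): stall WAW — free A1,Mu1,Ld1,B1 rp3 wp1
slot 3 (MEM): ISSUE — free A1,Mu1,Ld0,B1 rp1 wp1
slot 4 (MEM): stall FU — free A1,Mu1,Ld0,B1 rp1 wp1
slot 5 (MUL): stall RD_PORT — free A1,Mu1,Ld0,B1 rp1 wp1

issued = [0, 3]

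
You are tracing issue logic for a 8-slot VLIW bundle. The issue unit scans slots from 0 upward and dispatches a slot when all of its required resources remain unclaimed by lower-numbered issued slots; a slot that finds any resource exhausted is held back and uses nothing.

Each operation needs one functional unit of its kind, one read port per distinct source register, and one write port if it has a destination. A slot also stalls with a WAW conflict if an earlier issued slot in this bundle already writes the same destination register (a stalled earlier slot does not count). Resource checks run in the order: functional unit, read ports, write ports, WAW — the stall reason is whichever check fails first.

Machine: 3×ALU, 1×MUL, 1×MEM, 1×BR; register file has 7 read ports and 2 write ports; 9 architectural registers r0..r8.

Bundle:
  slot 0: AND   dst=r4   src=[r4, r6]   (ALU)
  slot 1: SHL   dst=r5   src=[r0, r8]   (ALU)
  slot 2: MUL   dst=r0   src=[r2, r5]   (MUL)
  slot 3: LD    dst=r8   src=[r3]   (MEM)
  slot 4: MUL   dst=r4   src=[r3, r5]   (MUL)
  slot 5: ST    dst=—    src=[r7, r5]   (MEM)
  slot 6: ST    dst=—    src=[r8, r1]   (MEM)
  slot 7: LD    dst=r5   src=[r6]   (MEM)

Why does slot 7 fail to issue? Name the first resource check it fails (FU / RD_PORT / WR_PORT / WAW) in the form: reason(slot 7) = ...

  0. ALU→r4 ⇒ go  {2A/1Mu/1Ld/1B | 5r 1w}
  1. ALU→r5 ⇒ go  {1A/1Mu/1Ld/1B | 3r 0w}
  2. MUL→r0 ⇒ no(WR_PORT)  {1A/1Mu/1Ld/1B | 3r 0w}
  3. MEM→r8 ⇒ no(WR_PORT)  {1A/1Mu/1Ld/1B | 3r 0w}
  4. MUL→r4 ⇒ no(WR_PORT)  {1A/1Mu/1Ld/1B | 3r 0w}
  5. MEM ⇒ go  {1A/1Mu/0Ld/1B | 1r 0w}
  6. MEM ⇒ no(FU)  {1A/1Mu/0Ld/1B | 1r 0w}
  7. MEM→r5 ⇒ no(FU)  {1A/1Mu/0Ld/1B | 1r 0w}

reason(slot 7) = FU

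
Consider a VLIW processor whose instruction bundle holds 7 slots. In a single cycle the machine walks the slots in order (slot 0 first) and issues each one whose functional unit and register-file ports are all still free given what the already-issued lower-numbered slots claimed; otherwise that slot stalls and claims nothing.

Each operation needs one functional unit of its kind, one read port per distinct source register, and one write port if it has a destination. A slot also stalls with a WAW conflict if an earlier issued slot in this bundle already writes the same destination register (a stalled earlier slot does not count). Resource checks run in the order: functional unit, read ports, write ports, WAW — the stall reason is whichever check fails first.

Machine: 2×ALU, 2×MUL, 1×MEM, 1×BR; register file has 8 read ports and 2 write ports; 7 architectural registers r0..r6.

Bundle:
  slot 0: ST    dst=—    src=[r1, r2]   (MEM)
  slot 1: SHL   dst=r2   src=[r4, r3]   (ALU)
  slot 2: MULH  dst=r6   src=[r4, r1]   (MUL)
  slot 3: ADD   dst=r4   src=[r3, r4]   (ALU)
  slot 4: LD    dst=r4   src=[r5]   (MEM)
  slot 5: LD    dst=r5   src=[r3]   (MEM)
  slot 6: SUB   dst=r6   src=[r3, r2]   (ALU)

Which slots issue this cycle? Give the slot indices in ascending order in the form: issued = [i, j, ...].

#0 MEM src=r1,r2 dispatched  <A:2 Mu:2 Ld:0 B:1 rd:6 wr:2>
#1 ALU src=r4,r3 dispatched  <A:1 Mu:2 Ld:0 B:1 rd:4 wr:1>
#2 MUL src=r4,r1 dispatched  <A:1 Mu:1 Ld:0 B:1 rd:2 wr:0>
#3 ALU src=r3,r4 held:WR_PORT  <A:1 Mu:1 Ld:0 B:1 rd:2 wr:0>
#4 MEM src=r5 held:FU  <A:1 Mu:1 Ld:0 B:1 rd:2 wr:0>
#5 MEM src=r3 held:FU  <A:1 Mu:1 Ld:0 B:1 rd:2 wr:0>
#6 ALU src=r3,r2 held:WR_PORT  <A:1 Mu:1 Ld:0 B:1 rd:2 wr:0>

issued = [0, 1, 2]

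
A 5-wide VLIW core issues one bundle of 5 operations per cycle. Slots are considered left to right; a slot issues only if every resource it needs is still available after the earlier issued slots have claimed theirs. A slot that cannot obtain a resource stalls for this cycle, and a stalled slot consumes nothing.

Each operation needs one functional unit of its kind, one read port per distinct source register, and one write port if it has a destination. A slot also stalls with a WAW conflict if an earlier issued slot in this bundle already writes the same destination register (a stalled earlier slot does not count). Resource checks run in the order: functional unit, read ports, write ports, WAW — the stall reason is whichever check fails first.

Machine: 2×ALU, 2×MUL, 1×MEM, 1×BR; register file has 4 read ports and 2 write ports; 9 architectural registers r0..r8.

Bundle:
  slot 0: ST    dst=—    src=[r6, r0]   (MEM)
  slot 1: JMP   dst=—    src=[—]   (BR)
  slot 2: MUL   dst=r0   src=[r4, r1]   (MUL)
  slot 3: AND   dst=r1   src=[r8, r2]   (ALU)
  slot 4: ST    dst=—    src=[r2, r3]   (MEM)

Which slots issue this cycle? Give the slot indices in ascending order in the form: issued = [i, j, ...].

(0) want 1×MEM +2rd +0wr — yes → AL2|MU2|ME0|BR1|rd2|wr2
(1) want 1×BR +0rd +0wr — yes → AL2|MU2|ME0|BR0|rd2|wr2
(2) want 1×MUL +2rd +1wr — yes → AL2|MU1|ME0|BR0|rd0|wr1
(3) want 1×ALU +2rd +1wr — RD_PORT → AL2|MU1|ME0|BR0|rd0|wr1
(4) want 1×MEM +2rd +0wr — FU → AL2|MU1|ME0|BR0|rd0|wr1

issued = [0, 1, 2]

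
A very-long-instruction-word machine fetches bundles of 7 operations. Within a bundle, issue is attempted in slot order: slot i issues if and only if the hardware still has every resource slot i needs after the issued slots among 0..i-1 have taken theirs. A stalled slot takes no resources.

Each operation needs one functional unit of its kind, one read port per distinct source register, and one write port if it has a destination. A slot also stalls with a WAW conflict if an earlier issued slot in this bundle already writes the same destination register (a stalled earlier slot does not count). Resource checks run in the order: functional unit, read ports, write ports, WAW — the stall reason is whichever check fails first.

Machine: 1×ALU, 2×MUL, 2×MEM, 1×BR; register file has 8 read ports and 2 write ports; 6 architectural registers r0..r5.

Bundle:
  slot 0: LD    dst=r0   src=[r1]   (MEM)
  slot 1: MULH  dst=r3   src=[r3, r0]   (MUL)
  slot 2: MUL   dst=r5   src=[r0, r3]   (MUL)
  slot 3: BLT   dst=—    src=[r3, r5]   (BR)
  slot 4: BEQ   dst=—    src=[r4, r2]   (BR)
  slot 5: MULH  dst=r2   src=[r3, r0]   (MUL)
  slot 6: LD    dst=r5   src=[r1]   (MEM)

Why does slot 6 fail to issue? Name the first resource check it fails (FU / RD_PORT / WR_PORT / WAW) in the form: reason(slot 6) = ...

slot 0 (MEM): ISSUE — free A1,Mu2,Ld1,B1 rp7 wp1
slot 1 (MUL): ISSUE — free A1,Mu1,Ld1,B1 rp5 wp0
slot 2 (MUL): stall WR_PORT — free A1,Mu1,Ld1,B1 rp5 wp0
slot 3 (BR): ISSUE — free A1,Mu1,Ld1,B0 rp3 wp0
slot 4 (BR): stall FU — free A1,Mu1,Ld1,B0 rp3 wp0
slot 5 (MUL): stall WR_PORT — free A1,Mu1,Ld1,B0 rp3 wp0
slot 6 (MEM): stall WR_PORT — free A1,Mu1,Ld1,B0 rp3 wp0

reason(slot 6) = WR_PORT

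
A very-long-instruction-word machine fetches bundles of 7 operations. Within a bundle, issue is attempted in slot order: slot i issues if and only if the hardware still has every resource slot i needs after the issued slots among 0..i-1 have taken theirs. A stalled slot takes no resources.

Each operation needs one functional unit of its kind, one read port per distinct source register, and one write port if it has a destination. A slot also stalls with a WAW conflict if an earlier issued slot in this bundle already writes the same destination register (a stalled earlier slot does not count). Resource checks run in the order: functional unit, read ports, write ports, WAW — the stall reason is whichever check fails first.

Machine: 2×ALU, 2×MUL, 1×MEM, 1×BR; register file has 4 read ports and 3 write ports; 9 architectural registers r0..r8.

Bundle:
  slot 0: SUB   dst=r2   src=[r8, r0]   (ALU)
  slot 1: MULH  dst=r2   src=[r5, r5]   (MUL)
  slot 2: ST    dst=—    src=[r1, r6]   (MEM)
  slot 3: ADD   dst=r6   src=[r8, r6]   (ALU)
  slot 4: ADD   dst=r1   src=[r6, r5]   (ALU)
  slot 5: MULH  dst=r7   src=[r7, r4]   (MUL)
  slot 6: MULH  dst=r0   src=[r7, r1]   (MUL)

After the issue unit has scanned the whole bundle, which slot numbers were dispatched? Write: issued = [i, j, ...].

issued = [0, 2]

#0 ALU src=r8,r0 dispatched  <A:1 Mu:2 Ld:1 B:1 rd:2 wr:2>
#1 MUL src=r5,r5 held:WAW  <A:1 Mu:2 Ld:1 B:1 rd:2 wr:2>
#2 MEM src=r1,r6 dispatched  <A:1 Mu:2 Ld:0 B:1 rd:0 wr:2>
#3 ALU src=r8,r6 held:RD_PORT  <A:1 Mu:2 Ld:0 B:1 rd:0 wr:2>
#4 ALU src=r6,r5 held:RD_PORT  <A:1 Mu:2 Ld:0 B:1 rd:0 wr:2>
#5 MUL src=r7,r4 held:RD_PORT  <A:1 Mu:2 Ld:0 B:1 rd:0 wr:2>
#6 MUL src=r7,r1 held:RD_PORT  <A:1 Mu:2 Ld:0 B:1 rd:0 wr:2>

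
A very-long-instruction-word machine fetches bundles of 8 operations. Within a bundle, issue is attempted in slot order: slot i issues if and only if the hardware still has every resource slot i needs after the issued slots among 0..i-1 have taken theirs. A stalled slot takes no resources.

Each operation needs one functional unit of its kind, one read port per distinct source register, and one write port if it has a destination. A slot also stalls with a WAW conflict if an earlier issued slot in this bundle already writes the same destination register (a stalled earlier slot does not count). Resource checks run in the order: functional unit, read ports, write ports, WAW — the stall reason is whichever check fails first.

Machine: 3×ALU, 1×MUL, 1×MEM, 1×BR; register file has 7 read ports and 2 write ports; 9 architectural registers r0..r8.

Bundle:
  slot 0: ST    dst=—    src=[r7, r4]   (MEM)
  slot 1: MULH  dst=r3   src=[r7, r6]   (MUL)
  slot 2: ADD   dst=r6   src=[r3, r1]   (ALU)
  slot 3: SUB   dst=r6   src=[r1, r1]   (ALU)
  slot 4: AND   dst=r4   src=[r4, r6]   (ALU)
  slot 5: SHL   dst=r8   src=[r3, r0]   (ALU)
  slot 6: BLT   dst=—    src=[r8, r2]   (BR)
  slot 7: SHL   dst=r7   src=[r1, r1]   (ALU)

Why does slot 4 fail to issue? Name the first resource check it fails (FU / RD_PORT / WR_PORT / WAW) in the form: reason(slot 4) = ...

reason(slot 4) = RD_PORT

  0. MEM ⇒ go  {3A/1Mu/0Ld/1B | 5r 2w}
  1. MUL→r3 ⇒ go  {3A/0Mu/0Ld/1B | 3r 1w}
  2. ALU→r6 ⇒ go  {2A/0Mu/0Ld/1B | 1r 0w}
  3. ALU→r6 ⇒ no(WR_PORT)  {2A/0Mu/0Ld/1B | 1r 0w}
  4. ALU→r4 ⇒ no(RD_PORT)  {2A/0Mu/0Ld/1B | 1r 0w}
  5. ALU→r8 ⇒ no(RD_PORT)  {2A/0Mu/0Ld/1B | 1r 0w}
  6. BR ⇒ no(RD_PORT)  {2A/0Mu/0Ld/1B | 1r 0w}
  7. ALU→r7 ⇒ no(WR_PORT)  {2A/0Mu/0Ld/1B | 1r 0w}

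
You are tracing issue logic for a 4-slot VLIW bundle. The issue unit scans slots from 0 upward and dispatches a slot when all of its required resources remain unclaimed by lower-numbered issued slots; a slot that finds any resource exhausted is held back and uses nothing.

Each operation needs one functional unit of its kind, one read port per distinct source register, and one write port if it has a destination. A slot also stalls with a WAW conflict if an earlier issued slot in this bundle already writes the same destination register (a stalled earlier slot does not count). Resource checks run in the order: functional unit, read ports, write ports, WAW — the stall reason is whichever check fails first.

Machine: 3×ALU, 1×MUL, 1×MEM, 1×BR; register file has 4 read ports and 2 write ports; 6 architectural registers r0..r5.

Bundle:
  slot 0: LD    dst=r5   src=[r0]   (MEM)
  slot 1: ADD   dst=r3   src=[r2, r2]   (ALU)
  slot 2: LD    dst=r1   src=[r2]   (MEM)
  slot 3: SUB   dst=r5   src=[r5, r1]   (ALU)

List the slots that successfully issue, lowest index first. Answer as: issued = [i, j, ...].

slot 0 (MEM): ISSUE — free A3,Mu1,Ld0,B1 rp3 wp1
slot 1 (ALU): ISSUE — free A2,Mu1,Ld0,B1 rp2 wp0
slot 2 (MEM): stall FU — free A2,Mu1,Ld0,B1 rp2 wp0
slot 3 (ALU): stall WR_PORT — free A2,Mu1,Ld0,B1 rp2 wp0

issued = [0, 1]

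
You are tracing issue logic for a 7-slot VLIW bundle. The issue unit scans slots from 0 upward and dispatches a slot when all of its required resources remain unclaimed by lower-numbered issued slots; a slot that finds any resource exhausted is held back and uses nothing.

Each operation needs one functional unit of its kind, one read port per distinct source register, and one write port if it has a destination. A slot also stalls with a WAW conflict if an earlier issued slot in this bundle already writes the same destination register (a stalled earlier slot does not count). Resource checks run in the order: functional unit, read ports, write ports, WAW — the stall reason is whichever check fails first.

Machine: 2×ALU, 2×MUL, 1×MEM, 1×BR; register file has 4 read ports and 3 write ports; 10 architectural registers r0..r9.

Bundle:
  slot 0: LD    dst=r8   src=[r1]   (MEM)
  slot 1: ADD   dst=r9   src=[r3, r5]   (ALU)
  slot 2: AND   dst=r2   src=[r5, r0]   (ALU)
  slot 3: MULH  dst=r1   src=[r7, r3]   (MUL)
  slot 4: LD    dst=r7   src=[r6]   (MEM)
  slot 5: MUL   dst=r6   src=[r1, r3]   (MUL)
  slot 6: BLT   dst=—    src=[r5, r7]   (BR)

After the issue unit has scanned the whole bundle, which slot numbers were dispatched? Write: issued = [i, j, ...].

(0) want 1×MEM +1rd +1wr — yes → AL2|MU2|ME0|BR1|rd3|wr2
(1) want 1×ALU +2rd +1wr — yes → AL1|MU2|ME0|BR1|rd1|wr1
(2) want 1×ALU +2rd +1wr — RD_PORT → AL1|MU2|ME0|BR1|rd1|wr1
(3) want 1×MUL +2rd +1wr — RD_PORT → AL1|MU2|ME0|BR1|rd1|wr1
(4) want 1×MEM +1rd +1wr — FU → AL1|MU2|ME0|BR1|rd1|wr1
(5) want 1×MUL +2rd +1wr — RD_PORT → AL1|MU2|ME0|BR1|rd1|wr1
(6) want 1×BR +2rd +0wr — RD_PORT → AL1|MU2|ME0|BR1|rd1|wr1

issued = [0, 1]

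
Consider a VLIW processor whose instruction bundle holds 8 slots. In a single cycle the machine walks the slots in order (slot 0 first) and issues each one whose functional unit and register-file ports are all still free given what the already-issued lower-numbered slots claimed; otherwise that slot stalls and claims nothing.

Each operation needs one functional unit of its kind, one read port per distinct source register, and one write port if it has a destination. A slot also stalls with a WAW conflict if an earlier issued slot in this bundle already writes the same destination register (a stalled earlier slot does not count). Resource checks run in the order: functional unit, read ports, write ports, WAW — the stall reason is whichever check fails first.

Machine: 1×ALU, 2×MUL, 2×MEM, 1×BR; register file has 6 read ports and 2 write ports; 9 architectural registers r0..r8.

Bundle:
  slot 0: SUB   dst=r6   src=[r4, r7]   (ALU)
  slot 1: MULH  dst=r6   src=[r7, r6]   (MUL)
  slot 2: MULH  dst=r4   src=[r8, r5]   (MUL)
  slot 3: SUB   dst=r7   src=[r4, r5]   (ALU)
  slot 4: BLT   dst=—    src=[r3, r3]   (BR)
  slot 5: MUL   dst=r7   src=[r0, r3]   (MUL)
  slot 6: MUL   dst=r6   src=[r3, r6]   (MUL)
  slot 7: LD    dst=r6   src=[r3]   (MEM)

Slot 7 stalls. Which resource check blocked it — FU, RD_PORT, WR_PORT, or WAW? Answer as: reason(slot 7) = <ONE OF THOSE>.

slot 0 (ALU): ISSUE — free A0,Mu2,Ld2,B1 rp4 wp1
slot 1 (MUL): stall WAW — free A0,Mu2,Ld2,B1 rp4 wp1
slot 2 (MUL): ISSUE — free A0,Mu1,Ld2,B1 rp2 wp0
slot 3 (ALU): stall FU — free A0,Mu1,Ld2,B1 rp2 wp0
slot 4 (BR): ISSUE — free A0,Mu1,Ld2,B0 rp1 wp0
slot 5 (MUL): stall RD_PORT — free A0,Mu1,Ld2,B0 rp1 wp0
slot 6 (MUL): stall RD_PORT — free A0,Mu1,Ld2,B0 rp1 wp0
slot 7 (MEM): stall WR_PORT — free A0,Mu1,Ld2,B0 rp1 wp0

reason(slot 7) = WR_PORT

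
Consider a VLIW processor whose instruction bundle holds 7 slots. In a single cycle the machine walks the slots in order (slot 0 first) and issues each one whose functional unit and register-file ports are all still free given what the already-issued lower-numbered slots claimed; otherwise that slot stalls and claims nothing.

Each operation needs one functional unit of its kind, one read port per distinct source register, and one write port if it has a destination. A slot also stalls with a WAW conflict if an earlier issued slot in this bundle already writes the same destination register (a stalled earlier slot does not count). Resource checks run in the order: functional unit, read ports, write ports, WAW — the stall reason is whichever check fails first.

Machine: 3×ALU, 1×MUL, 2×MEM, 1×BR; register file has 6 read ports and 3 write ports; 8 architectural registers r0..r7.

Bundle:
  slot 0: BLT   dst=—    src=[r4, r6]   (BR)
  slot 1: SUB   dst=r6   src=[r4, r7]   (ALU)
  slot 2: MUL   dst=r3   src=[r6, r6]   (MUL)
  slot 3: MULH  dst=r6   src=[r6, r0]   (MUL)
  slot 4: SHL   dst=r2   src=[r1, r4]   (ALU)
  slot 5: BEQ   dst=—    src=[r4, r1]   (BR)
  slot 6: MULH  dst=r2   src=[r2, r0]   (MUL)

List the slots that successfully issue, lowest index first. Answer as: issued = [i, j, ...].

issued = [0, 1, 2]

#0 BR src=r4,r6 dispatched  <A:3 Mu:1 Ld:2 B:0 rd:4 wr:3>
#1 ALU src=r4,r7 dispatched  <A:2 Mu:1 Ld:2 B:0 rd:2 wr:2>
#2 MUL src=r6,r6 dispatched  <A:2 Mu:0 Ld:2 B:0 rd:1 wr:1>
#3 MUL src=r6,r0 held:FU  <A:2 Mu:0 Ld:2 B:0 rd:1 wr:1>
#4 ALU src=r1,r4 held:RD_PORT  <A:2 Mu:0 Ld:2 B:0 rd:1 wr:1>
#5 BR src=r4,r1 held:FU  <A:2 Mu:0 Ld:2 B:0 rd:1 wr:1>
#6 MUL src=r2,r0 held:FU  <A:2 Mu:0 Ld:2 B:0 rd:1 wr:1>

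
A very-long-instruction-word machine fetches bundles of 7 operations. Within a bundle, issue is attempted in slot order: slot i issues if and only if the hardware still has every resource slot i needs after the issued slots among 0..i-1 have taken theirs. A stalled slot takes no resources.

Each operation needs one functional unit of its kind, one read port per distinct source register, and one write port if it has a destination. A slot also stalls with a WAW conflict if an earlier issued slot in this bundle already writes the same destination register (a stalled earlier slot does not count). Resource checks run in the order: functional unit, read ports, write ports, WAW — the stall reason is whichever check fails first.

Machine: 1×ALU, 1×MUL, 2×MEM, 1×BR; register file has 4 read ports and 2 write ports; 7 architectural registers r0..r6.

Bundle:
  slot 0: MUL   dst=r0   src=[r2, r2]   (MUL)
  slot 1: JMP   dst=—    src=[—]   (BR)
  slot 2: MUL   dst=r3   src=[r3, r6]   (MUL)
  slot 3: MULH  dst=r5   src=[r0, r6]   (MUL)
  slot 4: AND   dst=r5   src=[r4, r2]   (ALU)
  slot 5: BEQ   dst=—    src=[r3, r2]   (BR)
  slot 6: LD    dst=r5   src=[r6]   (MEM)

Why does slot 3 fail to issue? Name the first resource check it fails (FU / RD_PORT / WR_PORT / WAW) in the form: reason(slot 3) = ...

reason(slot 3) = FU

(0) want 1×MUL +1rd +1wr — yes → AL1|MU0|ME2|BR1|rd3|wr1
(1) want 1×BR +0rd +0wr — yes → AL1|MU0|ME2|BR0|rd3|wr1
(2) want 1×MUL +2rd +1wr — FU → AL1|MU0|ME2|BR0|rd3|wr1
(3) want 1×MUL +2rd +1wr — FU → AL1|MU0|ME2|BR0|rd3|wr1
(4) want 1×ALU +2rd +1wr — yes → AL0|MU0|ME2|BR0|rd1|wr0
(5) want 1×BR +2rd +0wr — FU → AL0|MU0|ME2|BR0|rd1|wr0
(6) want 1×MEM +1rd +1wr — WR_PORT → AL0|MU0|ME2|BR0|rd1|wr0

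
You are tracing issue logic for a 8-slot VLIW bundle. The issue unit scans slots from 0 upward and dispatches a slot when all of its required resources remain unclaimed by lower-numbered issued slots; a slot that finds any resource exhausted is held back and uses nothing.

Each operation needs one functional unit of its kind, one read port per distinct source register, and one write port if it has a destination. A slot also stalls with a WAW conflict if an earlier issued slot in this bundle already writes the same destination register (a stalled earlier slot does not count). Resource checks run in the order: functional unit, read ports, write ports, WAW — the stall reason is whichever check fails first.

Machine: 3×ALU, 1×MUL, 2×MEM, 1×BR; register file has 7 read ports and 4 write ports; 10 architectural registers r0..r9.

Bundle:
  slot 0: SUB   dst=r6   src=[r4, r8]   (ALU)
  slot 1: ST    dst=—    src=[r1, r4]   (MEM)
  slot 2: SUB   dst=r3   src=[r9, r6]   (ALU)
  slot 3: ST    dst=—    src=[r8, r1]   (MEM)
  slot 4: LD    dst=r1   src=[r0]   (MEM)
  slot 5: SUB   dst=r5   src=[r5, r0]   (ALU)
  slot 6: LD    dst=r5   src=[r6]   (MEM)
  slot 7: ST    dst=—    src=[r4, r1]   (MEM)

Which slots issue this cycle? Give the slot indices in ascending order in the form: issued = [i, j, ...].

  0. ALU→r6 ⇒ go  {2A/1Mu/2Ld/1B | 5r 3w}
  1. MEM ⇒ go  {2A/1Mu/1Ld/1B | 3r 3w}
  2. ALU→r3 ⇒ go  {1A/1Mu/1Ld/1B | 1r 2w}
  3. MEM ⇒ no(RD_PORT)  {1A/1Mu/1Ld/1B | 1r 2w}
  4. MEM→r1 ⇒ go  {1A/1Mu/0Ld/1B | 0r 1w}
  5. ALU→r5 ⇒ no(RD_PORT)  {1A/1Mu/0Ld/1B | 0r 1w}
  6. MEM→r5 ⇒ no(FU)  {1A/1Mu/0Ld/1B | 0r 1w}
  7. MEM ⇒ no(FU)  {1A/1Mu/0Ld/1B | 0r 1w}

issued = [0, 1, 2, 4]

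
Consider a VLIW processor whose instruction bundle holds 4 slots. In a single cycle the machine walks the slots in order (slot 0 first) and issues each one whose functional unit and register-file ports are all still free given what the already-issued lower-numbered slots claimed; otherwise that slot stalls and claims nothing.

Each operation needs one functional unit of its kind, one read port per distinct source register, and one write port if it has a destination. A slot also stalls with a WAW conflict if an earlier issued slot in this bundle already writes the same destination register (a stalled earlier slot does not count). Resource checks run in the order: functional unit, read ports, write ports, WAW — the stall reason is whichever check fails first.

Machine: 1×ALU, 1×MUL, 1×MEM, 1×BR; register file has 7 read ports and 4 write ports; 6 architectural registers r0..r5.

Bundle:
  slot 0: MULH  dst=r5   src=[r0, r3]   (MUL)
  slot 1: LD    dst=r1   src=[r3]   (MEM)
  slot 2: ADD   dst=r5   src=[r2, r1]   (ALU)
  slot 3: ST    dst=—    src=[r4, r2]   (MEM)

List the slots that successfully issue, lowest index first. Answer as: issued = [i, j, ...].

slot 0 (MUL): ISSUE — free A1,Mu0,Ld1,B1 rp5 wp3
slot 1 (MEM): ISSUE — free A1,Mu0,Ld0,B1 rp4 wp2
slot 2 (ALU): stall WAW — free A1,Mu0,Ld0,B1 rp4 wp2
slot 3 (MEM): stall FU — free A1,Mu0,Ld0,B1 rp4 wp2

issued = [0, 1]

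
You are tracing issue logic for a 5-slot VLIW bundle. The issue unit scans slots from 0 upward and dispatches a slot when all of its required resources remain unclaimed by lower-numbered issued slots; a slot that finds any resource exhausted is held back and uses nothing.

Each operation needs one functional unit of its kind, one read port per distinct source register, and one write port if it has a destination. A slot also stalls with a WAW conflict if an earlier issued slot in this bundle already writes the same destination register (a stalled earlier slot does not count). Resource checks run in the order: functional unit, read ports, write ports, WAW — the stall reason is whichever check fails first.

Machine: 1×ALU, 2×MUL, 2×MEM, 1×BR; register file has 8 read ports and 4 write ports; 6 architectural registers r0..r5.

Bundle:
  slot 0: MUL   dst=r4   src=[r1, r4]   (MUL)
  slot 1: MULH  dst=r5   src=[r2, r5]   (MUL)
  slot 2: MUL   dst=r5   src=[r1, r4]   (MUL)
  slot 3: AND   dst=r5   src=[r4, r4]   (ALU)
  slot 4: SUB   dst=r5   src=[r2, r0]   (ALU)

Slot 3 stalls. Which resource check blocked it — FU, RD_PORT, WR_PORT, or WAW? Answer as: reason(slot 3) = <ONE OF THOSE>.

reason(slot 3) = WAW

#0 MUL src=r1,r4 dispatched  <A:1 Mu:1 Ld:2 B:1 rd:6 wr:3>
#1 MUL src=r2,r5 dispatched  <A:1 Mu:0 Ld:2 B:1 rd:4 wr:2>
#2 MUL src=r1,r4 held:FU  <A:1 Mu:0 Ld:2 B:1 rd:4 wr:2>
#3 ALU src=r4,r4 held:WAW  <A:1 Mu:0 Ld:2 B:1 rd:4 wr:2>
#4 ALU src=r2,r0 held:WAW  <A:1 Mu:0 Ld:2 B:1 rd:4 wr:2>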